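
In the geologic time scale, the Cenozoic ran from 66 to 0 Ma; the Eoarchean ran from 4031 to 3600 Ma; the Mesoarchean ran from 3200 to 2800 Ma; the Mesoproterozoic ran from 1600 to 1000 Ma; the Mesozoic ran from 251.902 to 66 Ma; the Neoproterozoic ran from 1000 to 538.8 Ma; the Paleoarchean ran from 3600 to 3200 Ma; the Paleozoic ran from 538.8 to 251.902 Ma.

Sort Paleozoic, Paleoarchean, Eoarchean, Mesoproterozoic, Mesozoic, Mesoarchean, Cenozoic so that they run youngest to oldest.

Cenozoic, Mesozoic, Paleozoic, Mesoproterozoic, Mesoarchean, Paleoarchean, Eoarchean

The oldest of these is Eoarchean (starts 4031 Ma) and the youngest is Cenozoic (ends 0 Ma).
In between, by decreasing start age: Paleoarchean (3600), Mesoarchean (3200), Mesoproterozoic (1600), Paleozoic (538.8), Mesozoic (251.902).
Listing youngest first means reversing that sequence.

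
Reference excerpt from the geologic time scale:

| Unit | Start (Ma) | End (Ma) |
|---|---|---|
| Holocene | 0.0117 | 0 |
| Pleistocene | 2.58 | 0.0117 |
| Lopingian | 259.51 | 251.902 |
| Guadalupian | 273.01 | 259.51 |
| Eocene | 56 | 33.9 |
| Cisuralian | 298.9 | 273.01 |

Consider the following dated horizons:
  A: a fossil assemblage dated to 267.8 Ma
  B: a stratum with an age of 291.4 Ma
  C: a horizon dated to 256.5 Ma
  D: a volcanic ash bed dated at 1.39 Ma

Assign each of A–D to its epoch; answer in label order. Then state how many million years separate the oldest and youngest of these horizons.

A — Guadalupian; B — Cisuralian; C — Lopingian; D — Pleistocene; span 290.01 million years

A: 267.8 Ma lies in 273.01–259.51 Ma, so Guadalupian.
B: 291.4 Ma lies in 298.9–273.01 Ma, so Cisuralian.
C: 256.5 Ma lies in 259.51–251.902 Ma, so Lopingian.
D: 1.39 Ma lies in 2.58–0.0117 Ma, so Pleistocene.
Oldest = 291.4 Ma, youngest = 1.39 Ma → span 290.01 Myr.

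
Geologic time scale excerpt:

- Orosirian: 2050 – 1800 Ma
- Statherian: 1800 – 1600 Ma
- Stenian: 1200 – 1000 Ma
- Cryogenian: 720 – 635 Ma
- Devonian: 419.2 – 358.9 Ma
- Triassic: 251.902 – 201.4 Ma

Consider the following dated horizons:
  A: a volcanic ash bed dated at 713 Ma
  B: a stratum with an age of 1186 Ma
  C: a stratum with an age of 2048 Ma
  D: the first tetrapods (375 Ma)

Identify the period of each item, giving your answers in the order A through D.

A — Cryogenian; B — Stenian; C — Orosirian; D — Devonian

A: 713 Ma lies in 720–635 Ma, so Cryogenian.
B: 1186 Ma lies in 1200–1000 Ma, so Stenian.
C: 2048 Ma lies in 2050–1800 Ma, so Orosirian.
D: 375 Ma lies in 419.2–358.9 Ma, so Devonian.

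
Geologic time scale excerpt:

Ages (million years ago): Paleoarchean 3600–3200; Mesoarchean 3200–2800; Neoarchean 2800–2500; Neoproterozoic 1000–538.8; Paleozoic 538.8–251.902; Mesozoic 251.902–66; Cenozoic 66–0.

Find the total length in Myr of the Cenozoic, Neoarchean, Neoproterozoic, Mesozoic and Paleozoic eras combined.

1300 million years

Each duration: Cenozoic = 66; Neoarchean = 300; Neoproterozoic = 461.2; Mesozoic = 185.902; Paleozoic = 286.898.
Sum: 66 + 300 + 461.2 + 185.902 + 286.898 = 1300 Myr.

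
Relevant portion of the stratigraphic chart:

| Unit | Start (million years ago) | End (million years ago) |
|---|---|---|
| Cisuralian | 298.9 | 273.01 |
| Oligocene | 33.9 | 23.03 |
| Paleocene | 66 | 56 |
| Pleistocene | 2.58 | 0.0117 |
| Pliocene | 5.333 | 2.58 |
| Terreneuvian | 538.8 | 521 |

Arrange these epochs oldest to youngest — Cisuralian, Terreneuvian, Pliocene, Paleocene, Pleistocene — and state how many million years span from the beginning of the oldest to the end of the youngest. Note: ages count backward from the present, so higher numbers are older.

Start ages (Ma): Terreneuvian 538.8, Cisuralian 298.9, Paleocene 66, Pliocene 5.333, Pleistocene 2.58.
Ordered oldest to youngest: Terreneuvian, Cisuralian, Paleocene, Pliocene, Pleistocene.
Span = 538.8 − 0.0117 = 538.7883 Myr.

Terreneuvian, Cisuralian, Paleocene, Pliocene, Pleistocene; total span 538.7883 Myr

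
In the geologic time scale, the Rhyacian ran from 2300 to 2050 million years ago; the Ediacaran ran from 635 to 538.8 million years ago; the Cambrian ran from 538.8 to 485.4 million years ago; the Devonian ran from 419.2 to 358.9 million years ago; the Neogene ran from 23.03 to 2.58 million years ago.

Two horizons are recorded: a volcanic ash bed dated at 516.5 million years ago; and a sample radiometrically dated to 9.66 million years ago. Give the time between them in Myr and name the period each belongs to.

Elapsed time: 516.5 − 9.66 = 506.84 Myr.
516.5 Ma lies within 538.8–485.4 Ma: Cambrian.
9.66 Ma lies within 23.03–2.58 Ma: Neogene.

506.84 million years apart; the first in the Cambrian, the second in the Neogene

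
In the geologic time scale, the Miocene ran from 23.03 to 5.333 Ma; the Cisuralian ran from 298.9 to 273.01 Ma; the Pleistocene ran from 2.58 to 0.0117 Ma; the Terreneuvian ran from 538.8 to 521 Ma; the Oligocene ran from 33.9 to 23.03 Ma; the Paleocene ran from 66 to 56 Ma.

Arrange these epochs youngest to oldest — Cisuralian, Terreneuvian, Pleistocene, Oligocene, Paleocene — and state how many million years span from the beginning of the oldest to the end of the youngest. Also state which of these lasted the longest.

Start ages (Ma): Terreneuvian 538.8, Cisuralian 298.9, Paleocene 66, Oligocene 33.9, Pleistocene 2.58.
Ordered youngest to oldest: Pleistocene, Oligocene, Paleocene, Cisuralian, Terreneuvian.
Span = 538.8 − 0.0117 = 538.7883 Myr.
Durations: Pleistocene 2.5683, Terreneuvian 17.8, Oligocene 10.87, Paleocene 10, Cisuralian 25.89 → longest is Cisuralian (25.89 Myr).

Pleistocene, Oligocene, Paleocene, Cisuralian, Terreneuvian; total span 538.7883 Myr; longest is Cisuralian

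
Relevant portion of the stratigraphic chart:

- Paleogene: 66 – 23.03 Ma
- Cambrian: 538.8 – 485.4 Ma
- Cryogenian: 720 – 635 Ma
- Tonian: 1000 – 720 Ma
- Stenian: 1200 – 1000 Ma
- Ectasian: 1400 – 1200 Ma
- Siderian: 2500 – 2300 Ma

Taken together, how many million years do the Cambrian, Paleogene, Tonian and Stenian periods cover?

Each duration: Cambrian = 53.4; Paleogene = 42.97; Tonian = 280; Stenian = 200.
Sum: 53.4 + 42.97 + 280 + 200 = 576.37 Myr.

576.37 million years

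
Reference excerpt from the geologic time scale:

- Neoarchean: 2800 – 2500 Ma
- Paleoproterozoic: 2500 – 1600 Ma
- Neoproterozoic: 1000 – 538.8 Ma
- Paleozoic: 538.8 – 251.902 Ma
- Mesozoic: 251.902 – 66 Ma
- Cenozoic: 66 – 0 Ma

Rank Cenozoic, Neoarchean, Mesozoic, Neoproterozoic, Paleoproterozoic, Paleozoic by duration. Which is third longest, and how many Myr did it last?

Neoarchean, 300 million years

Durations: Cenozoic 66; Neoarchean 300; Mesozoic 185.902; Neoproterozoic 461.2; Paleoproterozoic 900; Paleozoic 286.898 Myr.
Sorted longest-first: Paleoproterozoic (900), Neoproterozoic (461.2), Neoarchean (300), Paleozoic (286.898), Mesozoic (185.902), Cenozoic (66).
The third longest is Neoarchean at 300 Myr.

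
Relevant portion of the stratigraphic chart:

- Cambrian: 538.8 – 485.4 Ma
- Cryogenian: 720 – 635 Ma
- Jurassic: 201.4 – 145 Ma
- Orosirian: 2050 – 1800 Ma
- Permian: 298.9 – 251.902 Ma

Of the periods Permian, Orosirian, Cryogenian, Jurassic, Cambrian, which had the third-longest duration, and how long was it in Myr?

Durations: Permian 46.998; Orosirian 250; Cryogenian 85; Jurassic 56.4; Cambrian 53.4 Myr.
Sorted longest-first: Orosirian (250), Cryogenian (85), Jurassic (56.4), Cambrian (53.4), Permian (46.998).
The third longest is Jurassic at 56.4 Myr.

Jurassic, 56.4 million years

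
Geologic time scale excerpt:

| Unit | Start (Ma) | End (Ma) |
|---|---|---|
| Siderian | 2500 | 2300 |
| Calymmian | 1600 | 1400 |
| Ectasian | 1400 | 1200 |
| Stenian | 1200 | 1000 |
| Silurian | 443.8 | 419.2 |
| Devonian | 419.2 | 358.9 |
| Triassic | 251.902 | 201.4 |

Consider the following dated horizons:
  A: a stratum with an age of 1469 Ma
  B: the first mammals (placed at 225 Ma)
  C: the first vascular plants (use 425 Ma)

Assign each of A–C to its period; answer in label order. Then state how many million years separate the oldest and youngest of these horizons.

A: 1469 Ma lies in 1600–1400 Ma, so Calymmian.
B: 225 Ma lies in 251.902–201.4 Ma, so Triassic.
C: 425 Ma lies in 443.8–419.2 Ma, so Silurian.
Oldest = 1469 Ma, youngest = 225 Ma → span 1244 Myr.

A — Calymmian; B — Triassic; C — Silurian; span 1244 million years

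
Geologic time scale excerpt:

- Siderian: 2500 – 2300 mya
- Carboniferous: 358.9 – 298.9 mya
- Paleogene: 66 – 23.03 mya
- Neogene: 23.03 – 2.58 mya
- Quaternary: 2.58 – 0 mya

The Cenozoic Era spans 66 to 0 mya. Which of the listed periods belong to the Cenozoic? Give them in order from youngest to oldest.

Quaternary, Neogene, Paleogene

Periods with both bounds inside 66–0 Ma: Quaternary (2.58–0), Neogene (23.03–2.58), Paleogene (66–23.03).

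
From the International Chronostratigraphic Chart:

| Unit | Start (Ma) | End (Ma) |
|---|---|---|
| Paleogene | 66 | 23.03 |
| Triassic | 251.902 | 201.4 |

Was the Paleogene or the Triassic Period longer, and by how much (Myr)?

Paleogene: 66 − 23.03 = 42.97 Myr.
Triassic: 251.902 − 201.4 = 50.502 Myr.
Difference: 50.502 − 42.97 = 7.532 Myr, so the Triassic was longer.

Triassic, by 7.532 million years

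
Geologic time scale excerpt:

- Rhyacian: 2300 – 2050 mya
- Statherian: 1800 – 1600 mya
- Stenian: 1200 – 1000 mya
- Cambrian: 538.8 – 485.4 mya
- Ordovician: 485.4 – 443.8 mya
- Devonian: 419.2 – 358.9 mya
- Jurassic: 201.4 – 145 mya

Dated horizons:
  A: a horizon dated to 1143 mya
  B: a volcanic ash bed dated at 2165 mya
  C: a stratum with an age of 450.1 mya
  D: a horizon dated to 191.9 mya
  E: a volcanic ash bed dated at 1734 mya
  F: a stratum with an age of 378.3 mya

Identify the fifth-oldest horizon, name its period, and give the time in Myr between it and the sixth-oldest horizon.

F, in the Devonian; 186.4 million years to D

Larger Ma means older, so oldest first: B 2165 > E 1734 > A 1143 > C 450.1 > F 378.3 > D 191.9.
Counting 5 along gives F (378.3 Ma); the excerpt puts that inside the Devonian, 419.2–358.9 Ma.
Next in line is D (191.9 Ma), and 378.3 − 191.9 = 186.4 Myr.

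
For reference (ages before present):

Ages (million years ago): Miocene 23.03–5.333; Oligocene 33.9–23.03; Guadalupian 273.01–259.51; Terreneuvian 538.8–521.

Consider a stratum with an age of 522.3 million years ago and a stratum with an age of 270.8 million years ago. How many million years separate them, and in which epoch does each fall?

Elapsed time: 522.3 − 270.8 = 251.5 Myr.
522.3 Ma lies within 538.8–521 Ma: Terreneuvian.
270.8 Ma lies within 273.01–259.51 Ma: Guadalupian.

251.5 million years apart; the first in the Terreneuvian, the second in the Guadalupian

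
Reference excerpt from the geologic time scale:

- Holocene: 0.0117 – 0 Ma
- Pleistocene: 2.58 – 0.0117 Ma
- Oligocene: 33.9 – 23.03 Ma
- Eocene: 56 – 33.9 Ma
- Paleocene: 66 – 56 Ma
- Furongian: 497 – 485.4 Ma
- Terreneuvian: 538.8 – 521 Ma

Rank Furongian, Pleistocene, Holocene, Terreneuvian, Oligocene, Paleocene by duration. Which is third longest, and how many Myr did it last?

Oligocene, 10.87 million years

Durations: Furongian 11.6; Pleistocene 2.5683; Holocene 0.0117; Terreneuvian 17.8; Oligocene 10.87; Paleocene 10 Myr.
Sorted longest-first: Terreneuvian (17.8), Furongian (11.6), Oligocene (10.87), Paleocene (10), Pleistocene (2.5683), Holocene (0.0117).
The third longest is Oligocene at 10.87 Myr.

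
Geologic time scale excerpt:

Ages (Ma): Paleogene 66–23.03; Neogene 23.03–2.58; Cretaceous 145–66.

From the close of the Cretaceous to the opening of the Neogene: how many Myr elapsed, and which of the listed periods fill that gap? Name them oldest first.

42.97 million years; Paleogene

The Cretaceous closes at 66 Ma and the Neogene opens at 23.03 Ma, so the interval is 66 − 23.03 = 42.97 Myr.
A period fits inside if it starts at or after 66 Ma and ends at or before 23.03 Ma; oldest first that gives Paleogene.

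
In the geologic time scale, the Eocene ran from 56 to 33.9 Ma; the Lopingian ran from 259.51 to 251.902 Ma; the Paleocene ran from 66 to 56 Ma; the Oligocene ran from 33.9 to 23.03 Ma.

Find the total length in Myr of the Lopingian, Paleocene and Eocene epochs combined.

39.708 million years

Duration is start − end for each: (259.51 − 251.902) + (66 − 56) + (56 − 33.9).
That is 7.608 + 10 + 22.1, which totals 39.708 million years.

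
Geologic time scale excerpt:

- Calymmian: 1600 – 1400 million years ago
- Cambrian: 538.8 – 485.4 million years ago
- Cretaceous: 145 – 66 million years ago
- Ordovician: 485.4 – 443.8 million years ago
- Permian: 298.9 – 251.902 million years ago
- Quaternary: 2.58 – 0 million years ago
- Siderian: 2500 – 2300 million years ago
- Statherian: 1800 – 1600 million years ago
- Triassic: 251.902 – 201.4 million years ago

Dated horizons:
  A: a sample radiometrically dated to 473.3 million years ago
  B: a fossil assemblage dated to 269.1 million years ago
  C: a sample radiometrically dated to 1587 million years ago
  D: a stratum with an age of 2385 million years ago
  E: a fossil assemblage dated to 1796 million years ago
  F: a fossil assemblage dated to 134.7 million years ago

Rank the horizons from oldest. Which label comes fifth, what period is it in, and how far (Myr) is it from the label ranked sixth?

B, in the Permian; 134.4 million years to F

Larger Ma means older, so oldest first: D 2385 > E 1796 > C 1587 > A 473.3 > B 269.1 > F 134.7.
Counting 5 along gives B (269.1 Ma); the excerpt puts that inside the Permian, 298.9–251.902 Ma.
Next in line is F (134.7 Ma), and 269.1 − 134.7 = 134.4 Myr.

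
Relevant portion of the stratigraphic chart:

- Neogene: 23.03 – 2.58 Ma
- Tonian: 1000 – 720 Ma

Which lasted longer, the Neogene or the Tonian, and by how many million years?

Tonian, by 259.55 million years

Neogene: 23.03 − 2.58 = 20.45 Myr.
Tonian: 1000 − 720 = 280 Myr.
Difference: 280 − 20.45 = 259.55 Myr, so the Tonian was longer.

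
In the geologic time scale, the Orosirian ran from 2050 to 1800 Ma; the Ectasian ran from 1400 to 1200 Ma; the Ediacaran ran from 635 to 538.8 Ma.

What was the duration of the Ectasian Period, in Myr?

200 million years

1400 − 1200 = 200 million years.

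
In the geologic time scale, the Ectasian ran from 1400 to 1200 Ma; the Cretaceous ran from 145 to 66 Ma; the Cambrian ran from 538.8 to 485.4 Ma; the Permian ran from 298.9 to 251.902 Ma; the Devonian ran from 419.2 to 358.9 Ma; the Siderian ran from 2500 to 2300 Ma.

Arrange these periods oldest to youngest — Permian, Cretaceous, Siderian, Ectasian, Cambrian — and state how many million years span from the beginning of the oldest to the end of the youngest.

Siderian, Ectasian, Cambrian, Permian, Cretaceous; total span 2434 Myr

From the excerpt: Permian 298.9–251.902; Cretaceous 145–66; Siderian 2500–2300; Ectasian 1400–1200; Cambrian 538.8–485.4 (Ma).
Larger Ma is earlier, so the oldest is Siderian and the youngest is Cretaceous; oldest to youngest: Siderian, Ectasian, Cambrian, Permian, Cretaceous.
Oldest start 2500 minus youngest end 66 gives 2434 Myr overall.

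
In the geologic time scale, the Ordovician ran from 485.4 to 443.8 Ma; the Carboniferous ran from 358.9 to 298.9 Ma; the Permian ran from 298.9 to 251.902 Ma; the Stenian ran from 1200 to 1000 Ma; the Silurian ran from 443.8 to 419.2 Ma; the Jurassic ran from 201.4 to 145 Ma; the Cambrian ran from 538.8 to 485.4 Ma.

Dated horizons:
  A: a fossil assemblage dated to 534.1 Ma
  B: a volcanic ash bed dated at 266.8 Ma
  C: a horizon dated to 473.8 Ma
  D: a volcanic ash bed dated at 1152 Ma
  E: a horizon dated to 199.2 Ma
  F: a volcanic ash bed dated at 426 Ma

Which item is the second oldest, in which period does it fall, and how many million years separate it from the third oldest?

A, in the Cambrian; 60.3 million years to C

Sorted oldest-first by Ma: D (1152), A (534.1), C (473.8), F (426), B (266.8), E (199.2).
The second oldest is A at 534.1 Ma, which lies in 538.8–485.4 Ma: the Cambrian.
The third oldest is C at 473.8 Ma; separation = |534.1 − 473.8| = 60.3 Myr.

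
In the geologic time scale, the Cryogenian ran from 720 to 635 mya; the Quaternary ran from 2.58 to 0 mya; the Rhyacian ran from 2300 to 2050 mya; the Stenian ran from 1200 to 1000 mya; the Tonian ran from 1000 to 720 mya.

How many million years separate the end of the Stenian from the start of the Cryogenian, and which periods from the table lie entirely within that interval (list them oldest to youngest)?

280 million years; Tonian

End of Stenian = 1000 Ma; start of Cryogenian = 720 Ma.
Gap = 1000 − 720 = 280 Myr.
Periods wholly inside 1000–720 Ma: Tonian (1000–720).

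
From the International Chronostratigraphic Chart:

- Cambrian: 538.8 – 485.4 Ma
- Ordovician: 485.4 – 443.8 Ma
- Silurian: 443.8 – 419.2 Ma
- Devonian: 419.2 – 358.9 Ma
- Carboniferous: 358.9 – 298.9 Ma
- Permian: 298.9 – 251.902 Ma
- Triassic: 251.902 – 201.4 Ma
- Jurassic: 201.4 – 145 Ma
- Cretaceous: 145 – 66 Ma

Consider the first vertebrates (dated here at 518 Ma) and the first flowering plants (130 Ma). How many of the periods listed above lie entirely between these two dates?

7

518 Ma sits inside the Cambrian (538.8–485.4) and 130 Ma inside the Cretaceous (145–66); neither of those is wholly between the two dates.
The listed periods lying completely between them are Ordovician, Silurian, Devonian, Carboniferous, Permian, Triassic, Jurassic — 7 in all.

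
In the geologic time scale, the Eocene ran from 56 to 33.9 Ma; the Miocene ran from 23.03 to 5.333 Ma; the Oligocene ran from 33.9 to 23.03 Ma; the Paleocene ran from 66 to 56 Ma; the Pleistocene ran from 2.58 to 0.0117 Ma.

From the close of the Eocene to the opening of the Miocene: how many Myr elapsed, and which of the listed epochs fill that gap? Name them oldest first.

10.87 million years; Oligocene

End of Eocene = 33.9 Ma; start of Miocene = 23.03 Ma.
Gap = 33.9 − 23.03 = 10.87 Myr.
Epochs wholly inside 33.9–23.03 Ma: Oligocene (33.9–23.03).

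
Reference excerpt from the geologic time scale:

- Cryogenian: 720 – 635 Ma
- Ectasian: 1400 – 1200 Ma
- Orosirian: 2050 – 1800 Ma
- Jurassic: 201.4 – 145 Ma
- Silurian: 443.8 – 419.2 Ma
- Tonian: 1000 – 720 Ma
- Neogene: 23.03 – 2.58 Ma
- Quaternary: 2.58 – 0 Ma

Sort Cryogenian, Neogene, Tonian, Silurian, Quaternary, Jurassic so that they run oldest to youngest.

Tonian, Cryogenian, Silurian, Jurassic, Neogene, Quaternary

Sorting by start age (descending Ma, since larger Ma = older): Tonian start 1000, Cryogenian start 720, Silurian start 443.8, Jurassic start 201.4, Neogene start 23.03, Quaternary start 2.58.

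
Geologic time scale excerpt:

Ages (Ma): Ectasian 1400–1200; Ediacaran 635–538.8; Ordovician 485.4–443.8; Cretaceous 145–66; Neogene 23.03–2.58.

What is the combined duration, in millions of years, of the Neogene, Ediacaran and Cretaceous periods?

195.65 million years

Each duration: Neogene = 20.45; Ediacaran = 96.2; Cretaceous = 79.
Sum: 20.45 + 96.2 + 79 = 195.65 Myr.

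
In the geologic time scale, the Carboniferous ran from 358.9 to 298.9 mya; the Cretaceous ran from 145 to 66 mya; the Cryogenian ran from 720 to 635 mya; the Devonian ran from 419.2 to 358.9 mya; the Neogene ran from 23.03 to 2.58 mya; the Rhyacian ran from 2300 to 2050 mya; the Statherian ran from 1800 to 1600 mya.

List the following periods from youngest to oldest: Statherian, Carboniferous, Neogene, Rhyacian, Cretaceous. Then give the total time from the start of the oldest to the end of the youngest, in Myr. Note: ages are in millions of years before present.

From the excerpt: Statherian 1800–1600; Carboniferous 358.9–298.9; Neogene 23.03–2.58; Rhyacian 2300–2050; Cretaceous 145–66 (Ma).
Larger Ma is earlier, so the oldest is Rhyacian and the youngest is Neogene; youngest to oldest: Neogene, Cretaceous, Carboniferous, Statherian, Rhyacian.
Oldest start 2300 minus youngest end 2.58 gives 2297.42 Myr overall.

Neogene, Cretaceous, Carboniferous, Statherian, Rhyacian; total span 2297.42 Myr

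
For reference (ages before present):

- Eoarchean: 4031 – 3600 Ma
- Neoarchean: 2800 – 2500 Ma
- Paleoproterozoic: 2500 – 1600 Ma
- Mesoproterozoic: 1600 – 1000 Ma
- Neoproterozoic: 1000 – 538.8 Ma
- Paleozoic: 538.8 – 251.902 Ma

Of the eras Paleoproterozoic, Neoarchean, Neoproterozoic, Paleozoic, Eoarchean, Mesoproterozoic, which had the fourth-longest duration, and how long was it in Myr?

Eoarchean, 431 million years

Start − end for each: Paleoproterozoic 2500 − 1600 = 900; Neoarchean 2800 − 2500 = 300; Neoproterozoic 1000 − 538.8 = 461.2; Paleozoic 538.8 − 251.902 = 286.898; Eoarchean 4031 − 3600 = 431; Mesoproterozoic 1600 − 1000 = 600.
Ranking these from longest: Paleoproterozoic > Mesoproterozoic > Neoproterozoic > Eoarchean > Neoarchean > Paleozoic.
Position 4 in that ranking is Eoarchean, which lasted 431 Myr.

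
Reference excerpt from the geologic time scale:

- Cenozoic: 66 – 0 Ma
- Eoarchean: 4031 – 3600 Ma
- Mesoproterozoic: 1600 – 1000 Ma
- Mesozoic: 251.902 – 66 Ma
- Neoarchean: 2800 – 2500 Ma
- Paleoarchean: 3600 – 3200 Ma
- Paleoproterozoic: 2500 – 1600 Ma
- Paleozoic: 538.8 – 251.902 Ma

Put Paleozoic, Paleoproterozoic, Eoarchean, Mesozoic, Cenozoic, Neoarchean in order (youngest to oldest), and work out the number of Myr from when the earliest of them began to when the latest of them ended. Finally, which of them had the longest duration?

From the excerpt: Paleozoic 538.8–251.902; Paleoproterozoic 2500–1600; Eoarchean 4031–3600; Mesozoic 251.902–66; Cenozoic 66–0; Neoarchean 2800–2500 (Ma).
Larger Ma is earlier, so the oldest is Eoarchean and the youngest is Cenozoic; youngest to oldest: Cenozoic, Mesozoic, Paleozoic, Paleoproterozoic, Neoarchean, Eoarchean.
Oldest start 4031 minus youngest end 0 gives 4031 Myr overall.
Individual lengths (start − end): Paleozoic 286.898; Mesozoic 185.902; Cenozoic 66; Paleoproterozoic 900; Eoarchean 431; Neoarchean 300. The largest is Paleoproterozoic at 900 Myr.

Cenozoic → Mesozoic → Paleozoic → Paleoproterozoic → Neoarchean → Eoarchean; total span 4031 Myr; longest is Paleoproterozoic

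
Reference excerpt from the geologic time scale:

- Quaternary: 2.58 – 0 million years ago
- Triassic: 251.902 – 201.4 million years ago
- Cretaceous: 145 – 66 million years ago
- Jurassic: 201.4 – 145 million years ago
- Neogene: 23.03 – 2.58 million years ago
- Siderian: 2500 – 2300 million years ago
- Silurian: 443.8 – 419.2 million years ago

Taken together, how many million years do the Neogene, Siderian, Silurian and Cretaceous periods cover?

Duration is start − end for each: (23.03 − 2.58) + (2500 − 2300) + (443.8 − 419.2) + (145 − 66).
That is 20.45 + 200 + 24.6 + 79, which totals 324.05 million years.

324.05 million years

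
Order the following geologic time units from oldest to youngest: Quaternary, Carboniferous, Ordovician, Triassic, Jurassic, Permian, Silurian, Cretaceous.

Ordovician, then Silurian, then Carboniferous, then Permian, then Triassic, then Jurassic, then Cretaceous, then Quaternary

Era membership (oldest first within each) — Paleozoic: Ordovician, Silurian, Carboniferous, Permian; Mesozoic: Triassic, Jurassic, Cretaceous; Cenozoic: Quaternary. Paleozoic precedes Mesozoic, which precedes Cenozoic. Concatenating the groups in that era order gives oldest to youngest directly.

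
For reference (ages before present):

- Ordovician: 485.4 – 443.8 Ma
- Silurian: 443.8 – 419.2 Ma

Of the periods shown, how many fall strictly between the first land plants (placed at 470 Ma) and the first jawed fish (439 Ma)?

Checking each listed span, none has both start < 470 Ma and end > 439 Ma — every period straddles one of the two dates or lies outside them — so the count is 0.

0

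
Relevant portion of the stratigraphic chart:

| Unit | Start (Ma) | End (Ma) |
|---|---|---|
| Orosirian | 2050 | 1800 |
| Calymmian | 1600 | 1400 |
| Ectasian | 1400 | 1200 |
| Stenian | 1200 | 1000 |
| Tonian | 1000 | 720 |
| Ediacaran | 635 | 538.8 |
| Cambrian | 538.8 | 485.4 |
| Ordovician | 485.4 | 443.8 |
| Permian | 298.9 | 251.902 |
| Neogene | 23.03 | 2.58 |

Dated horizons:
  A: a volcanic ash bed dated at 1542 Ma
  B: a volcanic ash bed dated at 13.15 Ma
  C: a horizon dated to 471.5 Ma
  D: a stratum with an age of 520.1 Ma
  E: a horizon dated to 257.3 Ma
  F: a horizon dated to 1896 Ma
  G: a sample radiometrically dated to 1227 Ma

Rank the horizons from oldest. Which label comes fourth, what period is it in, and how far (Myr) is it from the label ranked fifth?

D, in the Cambrian; 48.6 million years to C

Larger Ma means older, so oldest first: F 1896 > A 1542 > G 1227 > D 520.1 > C 471.5 > E 257.3 > B 13.15.
Counting 4 along gives D (520.1 Ma); the excerpt puts that inside the Cambrian, 538.8–485.4 Ma.
Next in line is C (471.5 Ma), and 520.1 − 471.5 = 48.6 Myr.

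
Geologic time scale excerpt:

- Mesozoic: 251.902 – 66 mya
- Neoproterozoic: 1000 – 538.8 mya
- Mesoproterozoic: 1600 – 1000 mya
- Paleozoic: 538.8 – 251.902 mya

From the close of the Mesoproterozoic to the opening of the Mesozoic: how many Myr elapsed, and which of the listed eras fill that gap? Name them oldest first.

748.098 million years; Neoproterozoic, Paleozoic

The Mesoproterozoic closes at 1000 Ma and the Mesozoic opens at 251.902 Ma, so the interval is 1000 − 251.902 = 748.098 Myr.
An era fits inside if it starts at or after 1000 Ma and ends at or before 251.902 Ma; oldest first that gives Neoproterozoic, Paleozoic.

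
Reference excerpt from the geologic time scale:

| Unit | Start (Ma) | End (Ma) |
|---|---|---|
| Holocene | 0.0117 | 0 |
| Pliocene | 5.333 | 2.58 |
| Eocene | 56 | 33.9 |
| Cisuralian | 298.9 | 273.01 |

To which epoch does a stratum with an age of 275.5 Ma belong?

275.5 Ma lies between 298.9 and 273.01 Ma, so it falls in the Cisuralian.

Cisuralian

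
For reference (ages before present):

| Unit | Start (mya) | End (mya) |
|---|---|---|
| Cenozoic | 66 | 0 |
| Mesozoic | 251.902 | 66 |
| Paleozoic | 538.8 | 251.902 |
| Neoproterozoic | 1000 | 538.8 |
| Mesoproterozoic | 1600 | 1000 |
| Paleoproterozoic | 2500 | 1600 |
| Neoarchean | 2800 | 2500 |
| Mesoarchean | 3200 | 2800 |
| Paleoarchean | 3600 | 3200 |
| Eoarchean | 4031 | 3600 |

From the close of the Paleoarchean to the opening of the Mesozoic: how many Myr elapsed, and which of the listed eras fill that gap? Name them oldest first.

The Paleoarchean closes at 3200 Ma and the Mesozoic opens at 251.902 Ma, so the interval is 3200 − 251.902 = 2948.098 Myr.
An era fits inside if it starts at or after 3200 Ma and ends at or before 251.902 Ma; oldest first that gives Mesoarchean, Neoarchean, Paleoproterozoic, Mesoproterozoic, Neoproterozoic, Paleozoic.

2948.098 million years; Mesoarchean, Neoarchean, Paleoproterozoic, Mesoproterozoic, Neoproterozoic, Paleozoic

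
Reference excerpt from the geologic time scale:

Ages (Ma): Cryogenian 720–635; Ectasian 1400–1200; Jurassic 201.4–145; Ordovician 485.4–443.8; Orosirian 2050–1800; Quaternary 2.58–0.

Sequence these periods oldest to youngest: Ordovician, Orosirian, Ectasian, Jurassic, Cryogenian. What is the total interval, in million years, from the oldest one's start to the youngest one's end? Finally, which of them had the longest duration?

From the excerpt: Ordovician 485.4–443.8; Orosirian 2050–1800; Ectasian 1400–1200; Jurassic 201.4–145; Cryogenian 720–635 (Ma).
Larger Ma is earlier, so the oldest is Orosirian and the youngest is Jurassic; oldest to youngest: Orosirian, Ectasian, Cryogenian, Ordovician, Jurassic.
Oldest start 2050 minus youngest end 145 gives 1905 Myr overall.
Individual lengths (start − end): Ectasian 200; Cryogenian 85; Orosirian 250; Ordovician 41.6; Jurassic 56.4. The largest is Orosirian at 250 Myr.

Orosirian, Ectasian, Cryogenian, Ordovician, Jurassic; total span 1905 Myr; longest is Orosirian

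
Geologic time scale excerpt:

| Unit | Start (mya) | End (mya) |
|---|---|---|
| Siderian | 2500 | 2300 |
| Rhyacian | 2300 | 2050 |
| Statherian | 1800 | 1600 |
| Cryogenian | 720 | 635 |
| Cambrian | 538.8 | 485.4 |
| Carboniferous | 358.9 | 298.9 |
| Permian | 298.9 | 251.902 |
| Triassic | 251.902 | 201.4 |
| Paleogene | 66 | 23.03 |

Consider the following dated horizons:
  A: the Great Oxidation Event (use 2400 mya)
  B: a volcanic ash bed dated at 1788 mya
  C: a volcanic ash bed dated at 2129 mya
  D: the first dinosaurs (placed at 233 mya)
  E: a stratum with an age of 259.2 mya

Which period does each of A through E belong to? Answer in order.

A — Siderian; B — Statherian; C — Rhyacian; D — Triassic; E — Permian

A: 2400 Ma lies in 2500–2300 Ma, so Siderian.
B: 1788 Ma lies in 1800–1600 Ma, so Statherian.
C: 2129 Ma lies in 2300–2050 Ma, so Rhyacian.
D: 233 Ma lies in 251.902–201.4 Ma, so Triassic.
E: 259.2 Ma lies in 298.9–251.902 Ma, so Permian.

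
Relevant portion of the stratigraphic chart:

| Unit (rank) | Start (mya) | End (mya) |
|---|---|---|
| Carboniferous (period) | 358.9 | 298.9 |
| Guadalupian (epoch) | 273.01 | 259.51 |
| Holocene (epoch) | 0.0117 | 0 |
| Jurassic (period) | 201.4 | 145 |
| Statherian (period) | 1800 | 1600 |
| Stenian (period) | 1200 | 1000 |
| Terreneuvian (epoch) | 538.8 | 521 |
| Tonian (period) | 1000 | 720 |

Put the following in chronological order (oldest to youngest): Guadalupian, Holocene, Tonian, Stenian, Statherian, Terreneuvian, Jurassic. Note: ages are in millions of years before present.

Read off each span (Ma): Guadalupian 273.01–259.51; Holocene 0.0117–0; Tonian 1000–720; Stenian 1200–1000; Statherian 1800–1600; Terreneuvian 538.8–521; Jurassic 201.4–145.
Larger Ma is older, so oldest→youngest is Statherian, Stenian, Tonian, Terreneuvian, Guadalupian, Jurassic, Holocene.

Statherian → Stenian → Tonian → Terreneuvian → Guadalupian → Jurassic → Holocene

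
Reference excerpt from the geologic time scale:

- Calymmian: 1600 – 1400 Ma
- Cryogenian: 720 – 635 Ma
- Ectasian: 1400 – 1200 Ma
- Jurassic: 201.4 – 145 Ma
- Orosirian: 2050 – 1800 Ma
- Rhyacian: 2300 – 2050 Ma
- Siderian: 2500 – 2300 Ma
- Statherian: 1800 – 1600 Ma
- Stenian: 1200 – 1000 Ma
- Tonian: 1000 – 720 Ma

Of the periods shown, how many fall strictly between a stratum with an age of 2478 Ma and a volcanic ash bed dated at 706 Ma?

The older date is 2478 Ma and the younger is 706 Ma.
Periods with start < 2478 and end > 706 Ma: Rhyacian (2300–2050), Orosirian (2050–1800), Statherian (1800–1600), Calymmian (1600–1400), Ectasian (1400–1200), Stenian (1200–1000), Tonian (1000–720).
That is 7 complete periods.

7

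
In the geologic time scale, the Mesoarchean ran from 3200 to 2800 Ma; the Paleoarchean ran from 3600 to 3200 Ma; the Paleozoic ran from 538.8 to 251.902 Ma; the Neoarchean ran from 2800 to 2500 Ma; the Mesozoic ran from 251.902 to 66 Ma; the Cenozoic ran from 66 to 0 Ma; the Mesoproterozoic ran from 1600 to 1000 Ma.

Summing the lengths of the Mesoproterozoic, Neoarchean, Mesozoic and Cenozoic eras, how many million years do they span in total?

Duration is start − end for each: (1600 − 1000) + (2800 − 2500) + (251.902 − 66) + (66 − 0).
That is 600 + 300 + 185.902 + 66, which totals 1151.902 million years.

1151.902 million years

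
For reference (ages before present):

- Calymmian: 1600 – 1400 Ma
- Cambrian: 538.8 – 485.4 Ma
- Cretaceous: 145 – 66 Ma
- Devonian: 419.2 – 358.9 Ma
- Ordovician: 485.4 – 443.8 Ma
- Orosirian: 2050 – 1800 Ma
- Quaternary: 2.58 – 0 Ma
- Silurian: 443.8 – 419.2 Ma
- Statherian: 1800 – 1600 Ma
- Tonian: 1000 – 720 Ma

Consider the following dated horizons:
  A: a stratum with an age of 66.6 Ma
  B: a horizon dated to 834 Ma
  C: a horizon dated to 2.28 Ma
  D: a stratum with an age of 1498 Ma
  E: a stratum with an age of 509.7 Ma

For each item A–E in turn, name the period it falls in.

A: 66.6 Ma lies in 145–66 Ma, so Cretaceous.
B: 834 Ma lies in 1000–720 Ma, so Tonian.
C: 2.28 Ma lies in 2.58–0 Ma, so Quaternary.
D: 1498 Ma lies in 1600–1400 Ma, so Calymmian.
E: 509.7 Ma lies in 538.8–485.4 Ma, so Cambrian.

A — Cretaceous; B — Tonian; C — Quaternary; D — Calymmian; E — Cambrian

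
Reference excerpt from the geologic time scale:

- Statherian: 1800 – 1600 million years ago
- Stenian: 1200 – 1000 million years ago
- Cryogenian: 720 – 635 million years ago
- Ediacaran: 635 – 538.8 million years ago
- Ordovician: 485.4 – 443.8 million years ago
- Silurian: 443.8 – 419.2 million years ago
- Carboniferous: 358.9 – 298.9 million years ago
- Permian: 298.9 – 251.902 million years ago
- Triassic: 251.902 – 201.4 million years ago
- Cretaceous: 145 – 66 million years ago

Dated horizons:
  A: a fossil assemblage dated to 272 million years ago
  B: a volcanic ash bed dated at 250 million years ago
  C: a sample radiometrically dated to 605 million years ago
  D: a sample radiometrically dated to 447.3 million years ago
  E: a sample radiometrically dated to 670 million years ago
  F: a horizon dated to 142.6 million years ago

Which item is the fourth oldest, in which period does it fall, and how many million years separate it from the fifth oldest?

A, in the Permian; 22 million years to B

Larger Ma means older, so oldest first: E 670 > C 605 > D 447.3 > A 272 > B 250 > F 142.6.
Counting 4 along gives A (272 Ma); the excerpt puts that inside the Permian, 298.9–251.902 Ma.
Next in line is B (250 Ma), and 272 − 250 = 22 Myr.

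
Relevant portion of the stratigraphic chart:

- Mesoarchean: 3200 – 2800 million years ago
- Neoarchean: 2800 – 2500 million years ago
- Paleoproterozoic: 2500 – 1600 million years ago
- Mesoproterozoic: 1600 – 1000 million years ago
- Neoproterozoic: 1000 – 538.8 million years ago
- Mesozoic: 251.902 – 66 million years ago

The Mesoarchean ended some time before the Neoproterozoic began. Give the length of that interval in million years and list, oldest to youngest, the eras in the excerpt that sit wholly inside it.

End of Mesoarchean = 2800 Ma; start of Neoproterozoic = 1000 Ma.
Gap = 2800 − 1000 = 1800 Myr.
Eras wholly inside 2800–1000 Ma: Neoarchean (2800–2500), Paleoproterozoic (2500–1600), Mesoproterozoic (1600–1000).

1800 million years; Neoarchean, Paleoproterozoic, Mesoproterozoic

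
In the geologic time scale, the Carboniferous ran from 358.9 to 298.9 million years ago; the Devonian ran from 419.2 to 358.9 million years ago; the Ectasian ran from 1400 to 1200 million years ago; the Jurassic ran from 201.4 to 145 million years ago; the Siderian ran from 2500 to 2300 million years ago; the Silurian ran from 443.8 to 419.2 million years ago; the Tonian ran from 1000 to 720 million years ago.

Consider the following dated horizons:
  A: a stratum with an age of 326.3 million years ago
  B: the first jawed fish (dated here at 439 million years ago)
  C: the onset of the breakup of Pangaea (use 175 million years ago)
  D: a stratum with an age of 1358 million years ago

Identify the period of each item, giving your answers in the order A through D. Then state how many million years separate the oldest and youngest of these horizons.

A — Carboniferous; B — Silurian; C — Jurassic; D — Ectasian; span 1183 million years

A: 326.3 Ma lies in 358.9–298.9 Ma, so Carboniferous.
B: 439 Ma lies in 443.8–419.2 Ma, so Silurian.
C: 175 Ma lies in 201.4–145 Ma, so Jurassic.
D: 1358 Ma lies in 1400–1200 Ma, so Ectasian.
Oldest = 1358 Ma, youngest = 175 Ma → span 1183 Myr.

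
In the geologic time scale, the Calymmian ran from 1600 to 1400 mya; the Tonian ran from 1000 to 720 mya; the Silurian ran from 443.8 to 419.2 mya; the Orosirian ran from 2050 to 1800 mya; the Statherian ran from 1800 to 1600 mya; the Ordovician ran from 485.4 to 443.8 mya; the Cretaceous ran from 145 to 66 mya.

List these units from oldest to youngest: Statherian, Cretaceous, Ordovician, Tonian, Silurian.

Sorting by start age (descending Ma, since larger Ma = older): Statherian began 1800, Tonian began 1000, Ordovician began 485.4, Silurian began 443.8, Cretaceous began 145.

Statherian, Tonian, Ordovician, Silurian, Cretaceous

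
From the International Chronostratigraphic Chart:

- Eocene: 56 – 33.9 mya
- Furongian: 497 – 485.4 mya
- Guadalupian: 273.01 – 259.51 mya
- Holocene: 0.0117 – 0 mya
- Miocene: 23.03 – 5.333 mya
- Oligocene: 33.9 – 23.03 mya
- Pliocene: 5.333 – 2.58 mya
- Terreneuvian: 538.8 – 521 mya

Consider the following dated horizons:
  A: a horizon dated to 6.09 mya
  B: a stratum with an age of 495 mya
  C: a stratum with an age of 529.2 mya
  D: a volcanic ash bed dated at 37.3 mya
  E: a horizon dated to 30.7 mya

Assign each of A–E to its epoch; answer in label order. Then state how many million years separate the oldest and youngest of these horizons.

A — Miocene; B — Furongian; C — Terreneuvian; D — Eocene; E — Oligocene; span 523.11 million years

Match each age against the start–end ranges in the excerpt: A = 6.09 Ma → Miocene (23.03–5.333); B = 495 Ma → Furongian (497–485.4); C = 529.2 Ma → Terreneuvian (538.8–521); D = 37.3 Ma → Eocene (56–33.9); E = 30.7 Ma → Oligocene (33.9–23.03).
The largest age is 529.2 Ma and the smallest is 6.09 Ma; their difference is 523.11 Myr.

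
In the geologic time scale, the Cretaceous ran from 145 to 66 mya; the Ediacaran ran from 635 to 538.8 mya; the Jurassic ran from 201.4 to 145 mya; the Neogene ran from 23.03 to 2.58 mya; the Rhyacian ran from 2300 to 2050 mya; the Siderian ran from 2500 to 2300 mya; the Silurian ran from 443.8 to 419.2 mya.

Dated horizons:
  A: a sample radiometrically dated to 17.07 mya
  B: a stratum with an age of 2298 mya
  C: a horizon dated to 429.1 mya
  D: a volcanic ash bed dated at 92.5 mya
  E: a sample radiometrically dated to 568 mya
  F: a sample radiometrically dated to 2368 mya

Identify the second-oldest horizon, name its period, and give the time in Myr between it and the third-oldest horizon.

Sorted oldest-first by Ma: F (2368), B (2298), E (568), C (429.1), D (92.5), A (17.07).
The second oldest is B at 2298 Ma, which lies in 2300–2050 Ma: the Rhyacian.
The third oldest is E at 568 Ma; separation = |2298 − 568| = 1730 Myr.

B, in the Rhyacian; 1730 million years to E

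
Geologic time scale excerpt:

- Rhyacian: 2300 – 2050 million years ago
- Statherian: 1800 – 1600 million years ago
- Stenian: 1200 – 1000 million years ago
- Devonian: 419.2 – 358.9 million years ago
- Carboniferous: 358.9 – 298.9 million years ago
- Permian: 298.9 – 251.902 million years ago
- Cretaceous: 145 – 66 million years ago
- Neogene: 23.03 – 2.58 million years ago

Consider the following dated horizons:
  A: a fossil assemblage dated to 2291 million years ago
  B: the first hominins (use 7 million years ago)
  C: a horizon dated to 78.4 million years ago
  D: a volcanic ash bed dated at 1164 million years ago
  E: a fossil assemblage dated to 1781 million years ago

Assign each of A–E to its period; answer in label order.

A: 2291 Ma lies in 2300–2050 Ma, so Rhyacian.
B: 7 Ma lies in 23.03–2.58 Ma, so Neogene.
C: 78.4 Ma lies in 145–66 Ma, so Cretaceous.
D: 1164 Ma lies in 1200–1000 Ma, so Stenian.
E: 1781 Ma lies in 1800–1600 Ma, so Statherian.

A — Rhyacian; B — Neogene; C — Cretaceous; D — Stenian; E — Statherian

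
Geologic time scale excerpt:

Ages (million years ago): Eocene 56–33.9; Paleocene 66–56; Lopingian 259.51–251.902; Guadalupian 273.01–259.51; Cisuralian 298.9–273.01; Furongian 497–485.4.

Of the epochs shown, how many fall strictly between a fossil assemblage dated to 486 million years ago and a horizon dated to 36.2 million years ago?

The older date is 486 Ma and the younger is 36.2 Ma.
Epochs with start < 486 and end > 36.2 Ma: Cisuralian (298.9–273.01), Guadalupian (273.01–259.51), Lopingian (259.51–251.902), Paleocene (66–56).
That is 4 complete epochs.

4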